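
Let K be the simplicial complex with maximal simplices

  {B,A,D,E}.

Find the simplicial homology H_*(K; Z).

Order the vertices as A < B < D < E. Listing each simplex with vertices in this order, K has dimension 3 with simplices:

  0-simplices (4): A, B, D, E
  1-simplices (6): AB, AD, AE, BD, BE, DE
  2-simplices (4): ABD, ABE, ADE, BDE
  3-simplices (1): ABDE

so the chain groups are C_0 ≅ Z^4, C_1 ≅ Z^6, C_2 ≅ Z^4, C_3 ≅ Z^1.

The boundary map ∂_1: C_1 → C_0 sends each edge [p,q] (with p < q) to q − p.
The resulting 4×6 matrix has rank 3, and its Smith normal form has invariant factors (1,1,1).

The boundary map ∂_2: C_2 → C_1 sends each 2-simplex [p,q,r] to [q,r] − [p,r] + [p,q]. For instance
  ∂ADE = DE − AE + AD,
  ∂ABD = BD − AD + AB.
The 6×4 boundary matrix has rank 3 and Smith normal form diag(1,1,1).

Boundary ∂_3: C_3 → C_2 sends each 3-simplex σ to the alternating sum Σ_i (−1)^i (σ with its i-th vertex removed). For instance
  ∂ABDE = BDE − ADE + ABE − ABD.
This gives a 4×1 integer matrix of rank 1; reducing to Smith normal form yields diagonal entries (1).

Reading off H_k = ker ∂_k / im ∂_{k+1}:

  H_0: rank C_0 − rank ∂_1 = 4 − 3 = 1, and the invariant factors of ∂_1 are all 1, so H_0 = Z.
  H_1: rank ker ∂_1 − rank ∂_2 = (6 − 3) − 3 = 0, and the invariant factors of ∂_2 are all 1, so H_1 = 0.
  H_2: rank ker ∂_2 − rank ∂_3 = (4 − 3) − 1 = 0, and the invariant factors of ∂_3 are all 1, so H_2 = 0.
  H_3: rank ker ∂_3 − rank ∂_4 = (1 − 1) − 0 = 0, and there is no ∂_4, so H_3 = 0.

(K is a triangulation of the 3-simplex.)

H_0 = Z,  H_1 = 0,  H_2 = 0,  H_3 = 0.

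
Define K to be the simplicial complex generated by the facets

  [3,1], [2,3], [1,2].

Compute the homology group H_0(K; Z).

Fix the vertex order 1 < 2 < 3 and write every simplex with vertices in increasing order. Then dim K = 1 and the simplices of K are:

  0-simplices (3): [1], [2], [3]
  1-simplices (3): [1,2], [1,3], [2,3]

giving chain groups C_0 ≅ Z^3, C_1 ≅ Z^3.

The boundary map ∂_1: C_1 → C_0 maps an edge to its endpoints' difference, ∂[p,q] = q − p.
The resulting 3×3 matrix has rank 2, and its Smith normal form has invariant factors (1,1).

From H_k ≅ ker(∂_k) / im(∂_{k+1}) we obtain:

  H_0: rank C_0 − rank ∂_1 = 3 − 2 = 1, and the invariant factors of ∂_1 are all 1, so H_0 ≅ Z.

H_0 = Z.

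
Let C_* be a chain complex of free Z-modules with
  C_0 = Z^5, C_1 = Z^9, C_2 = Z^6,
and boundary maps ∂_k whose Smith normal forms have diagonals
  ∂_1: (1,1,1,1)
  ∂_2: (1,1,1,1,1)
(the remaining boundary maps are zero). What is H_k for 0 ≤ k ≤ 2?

H_0: b_0 = 5 − 0 − 4 = 1; torsion from ∂_1 factors > 1: none. So H_0 = Z.
H_1: b_1 = 9 − 4 − 5 = 0; torsion from ∂_2 factors > 1: none. So H_1 = 0.
H_2: b_2 = 6 − 5 − 0 = 1; torsion from ∂_3 factors > 1: none. So H_2 = Z.

H_0 = Z,  H_1 = 0,  H_2 = Z.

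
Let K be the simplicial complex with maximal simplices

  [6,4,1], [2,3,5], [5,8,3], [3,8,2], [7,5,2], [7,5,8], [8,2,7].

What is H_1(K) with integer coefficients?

H_1 = 0.

Order the vertices as 1 < 2 < 3 < 4 < 5 < 6 < 7 < 8. Listing each simplex with vertices in this order, K has dimension 2 with simplices:

  0-simplices (8): [1], [2], [3], [4], [5], [6], [7], [8]
  1-simplices (12): [1,4], [1,6], [2,3], [2,5], [2,7], [2,8], [3,5], [3,8], [4,6], [5,7], [5,8], [7,8]
  2-simplices (7): [1,4,6], [2,3,5], [2,3,8], [2,5,7], [2,7,8], [3,5,8], [5,7,8]

Hence C_0 ≅ Z^8, C_1 ≅ Z^12, C_2 ≅ Z^7.

The boundary map ∂_1: C_1 → C_0 maps an edge to its endpoints' difference, ∂[p,q] = q − p. For instance
  ∂[2,8] = [8] − [2].
This gives a 8×12 integer matrix of rank 6; reducing to Smith normal form yields diagonal entries (1,1,1,1,1,1).

The boundary map ∂_2: C_2 → C_1 acts by ∂[p,q,r] = [q,r] − [p,r] + [p,q]. For instance
  ∂[2,3,8] = [3,8] − [2,8] + [2,3],
  ∂[5,7,8] = [7,8] − [5,8] + [5,7].
The resulting 12×7 matrix has rank 6, and its Smith normal form has invariant factors (1,1,1,1,1,1).

From H_k ≅ ker(∂_k) / im(∂_{k+1}) we obtain:

  H_1: rank ker ∂_1 − rank ∂_2 = (12 − 6) − 6 = 0, and the invariant factors of ∂_2 are all 1, so H_1 = 0.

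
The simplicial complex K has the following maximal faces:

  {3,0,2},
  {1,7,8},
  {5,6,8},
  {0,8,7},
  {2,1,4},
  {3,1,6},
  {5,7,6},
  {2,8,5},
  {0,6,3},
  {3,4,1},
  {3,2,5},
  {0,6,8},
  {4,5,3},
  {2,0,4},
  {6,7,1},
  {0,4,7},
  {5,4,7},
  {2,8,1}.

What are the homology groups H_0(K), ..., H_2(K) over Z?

Order the vertices as 0 < 1 < 2 < 3 < 4 < 5 < 6 < 7 < 8. Listing each simplex with vertices in this order, K has dimension 2 with simplices:

  0-simplices (9): [0], [1], [2], [3], [4], [5], [6], [7], [8]
  1-simplices (27): (27 of them)
  2-simplices (18): [0,2,3], [0,2,4], [0,3,6], [0,4,7], [0,6,8], [0,7,8], [1,2,4], [1,2,8], [1,3,4], [1,3,6], [1,6,7], [1,7,8], [2,3,5], [2,5,8], [3,4,5], [4,5,7], [5,6,7], [5,6,8]

Hence C_0 ≅ Z^9, C_1 ≅ Z^27, C_2 ≅ Z^18.

The boundary map ∂_1: C_1 → C_0 is given by ∂[p,q] = [q] − [p].
This gives a 9×27 integer matrix of rank 8; reducing to Smith normal form yields diagonal entries (1,1,1,1,1,1,1,1).

The boundary map ∂_2: C_2 → C_1 sends each 2-simplex [p,q,r] to [q,r] − [p,r] + [p,q]. For instance
  ∂[4,5,7] = [5,7] − [4,7] + [4,5],
  ∂[1,7,8] = [7,8] − [1,8] + [1,7].
This gives a 27×18 integer matrix of rank 18; reducing to Smith normal form yields diagonal entries (1,1,1,1,1,1,1,1,1,1,1,1,1,1,1,1,1,2).

Computing H_k = (kernel of ∂_k) / (image of ∂_{k+1}):

  H_0: rank C_0 − rank ∂_1 = 9 − 8 = 1, and the invariant factors of ∂_1 are all 1, so H_0 ≅ Z.
  H_1: rank ker ∂_1 − rank ∂_2 = (27 − 8) − 18 = 1, and ∂_2 has invariant factor 2 > 1, so H_1 ≅ Z ⊕ Z/2Z.
  H_2: rank ker ∂_2 − rank ∂_3 = (18 − 18) − 0 = 0, and there is no ∂_3, so H_2 ≅ 0.

(K is a triangulation of the Klein bottle.)

H_0 = Z,  H_1 = Z ⊕ Z/2Z,  H_2 = 0.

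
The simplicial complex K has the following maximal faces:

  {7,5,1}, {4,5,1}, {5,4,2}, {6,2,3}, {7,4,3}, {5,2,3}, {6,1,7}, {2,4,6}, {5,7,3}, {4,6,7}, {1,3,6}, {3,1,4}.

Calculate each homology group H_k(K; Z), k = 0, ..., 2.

H_0 ≅ Z,  H_1 ≅ Z/2Z,  H_2 = 0.

Fix the vertex order 1 < 2 < 3 < 4 < 5 < 6 < 7 and write every simplex with vertices in increasing order. Then dim K = 2 and the simplices of K are:

  0-simplices (7): [1], [2], [3], [4], [5], [6], [7]
  1-simplices (18): [1,3], [1,4], [1,5], [1,6], [1,7], [2,3], [2,4], [2,5], [2,6], [3,4], [3,5], [3,6], [3,7], [4,5], [4,6], [4,7], [5,7], [6,7]
  2-simplices (12): [1,3,4], [1,3,6], [1,4,5], [1,5,7], [1,6,7], [2,3,5], [2,3,6], [2,4,5], [2,4,6], [3,4,7], [3,5,7], [4,6,7]

Hence C_0 ≅ Z^7, C_1 ≅ Z^18, C_2 ≅ Z^12.

The boundary map ∂_1: C_1 → C_0 maps an edge to its endpoints' difference, ∂[p,q] = q − p.
As a 7×18 matrix over Z this has rank 6, with invariant factors (1,1,1,1,1,1).

The boundary map ∂_2: C_2 → C_1 maps a triangle to the signed sum of its edges. For instance
  ∂[1,4,5] = [4,5] − [1,5] + [1,4],
  ∂[1,6,7] = [6,7] − [1,7] + [1,6].
The resulting 18×12 matrix has rank 12, and its Smith normal form has invariant factors (1,1,1,1,1,1,1,1,1,1,1,2).

Reading off H_k = ker ∂_k / im ∂_{k+1}:

  H_0: rank C_0 − rank ∂_1 = 7 − 6 = 1, and the invariant factors of ∂_1 are all 1, so H_0 = Z.
  H_1: rank ker ∂_1 − rank ∂_2 = (18 − 6) − 12 = 0, and ∂_2 has invariant factor 2 > 1, so H_1 = Z/2Z.
  H_2: rank ker ∂_2 − rank ∂_3 = (12 − 12) − 0 = 0, and there is no ∂_3, so H_2 = 0.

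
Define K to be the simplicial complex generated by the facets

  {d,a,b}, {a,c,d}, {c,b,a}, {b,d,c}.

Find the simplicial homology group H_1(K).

Fix the vertex order a < b < c < d and write every simplex with vertices in increasing order. Then dim K = 2 and the simplices of K are:

  0-simplices (4): a, b, c, d
  1-simplices (6): ab, ac, ad, bc, bd, cd
  2-simplices (4): abc, abd, acd, bcd

so the chain groups are C_0 ≅ Z^4, C_1 ≅ Z^6, C_2 ≅ Z^4.

∂_1: C_1 → C_0 maps an edge to its endpoints' difference, ∂[p,q] = q − p.
The resulting 4×6 matrix has rank 3, and its Smith normal form has invariant factors (1,1,1).

∂_2: C_2 → C_1 sends each 2-simplex [p,q,r] to [q,r] − [p,r] + [p,q]. For instance
  ∂acd = cd − ad + ac,
  ∂abd = bd − ad + ab.
This gives a 6×4 integer matrix of rank 3; reducing to Smith normal form yields diagonal entries (1,1,1).

Now H_k = ker ∂_k / im ∂_{k+1}, so:

  H_1: rank ker ∂_1 − rank ∂_2 = (6 − 3) − 3 = 0, and the invariant factors of ∂_2 are all 1, so H_1 ≅ 0.

H_1 ≅ 0.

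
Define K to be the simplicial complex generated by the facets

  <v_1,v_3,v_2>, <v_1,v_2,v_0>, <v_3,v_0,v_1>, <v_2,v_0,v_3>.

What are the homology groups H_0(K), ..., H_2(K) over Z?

Take the total order v_0 < v_1 < v_2 < v_3 on the vertex set. Then K (dimension 2) consists of the simplices:

  0-simplices (4): [v_0], [v_1], [v_2], [v_3]
  1-simplices (6): [v_0,v_1], [v_0,v_2], [v_0,v_3], [v_1,v_2], [v_1,v_3], [v_2,v_3]
  2-simplices (4): [v_0,v_1,v_2], [v_0,v_1,v_3], [v_0,v_2,v_3], [v_1,v_2,v_3]

Hence C_0 ≅ Z^4, C_1 ≅ Z^6, C_2 ≅ Z^4.

∂_1: C_1 → C_0 maps an edge to its endpoints' difference, ∂[p,q] = q − p. For instance
  ∂[v_0,v_1] = [v_1] − [v_0].
This gives a 4×6 integer matrix of rank 3; reducing to Smith normal form yields diagonal entries (1,1,1).

∂_2: C_2 → C_1 acts by ∂[p,q,r] = [q,r] − [p,r] + [p,q]. For instance
  ∂[v_1,v_2,v_3] = [v_2,v_3] − [v_1,v_3] + [v_1,v_2],
  ∂[v_0,v_1,v_2] = [v_1,v_2] − [v_0,v_2] + [v_0,v_1].
The resulting 6×4 matrix has rank 3, and its Smith normal form has invariant factors (1,1,1).

Reading off H_k = ker ∂_k / im ∂_{k+1}:

  H_0: rank C_0 − rank ∂_1 = 4 − 3 = 1, and the invariant factors of ∂_1 are all 1, so H_0 = Z.
  H_1: rank ker ∂_1 − rank ∂_2 = (6 − 3) − 3 = 0, and the invariant factors of ∂_2 are all 1, so H_1 = 0.
  H_2: rank ker ∂_2 − rank ∂_3 = (4 − 3) − 0 = 1, and there is no ∂_3, so H_2 = Z.

H_0 ≅ Z,  H_1 = 0,  H_2 ≅ Z.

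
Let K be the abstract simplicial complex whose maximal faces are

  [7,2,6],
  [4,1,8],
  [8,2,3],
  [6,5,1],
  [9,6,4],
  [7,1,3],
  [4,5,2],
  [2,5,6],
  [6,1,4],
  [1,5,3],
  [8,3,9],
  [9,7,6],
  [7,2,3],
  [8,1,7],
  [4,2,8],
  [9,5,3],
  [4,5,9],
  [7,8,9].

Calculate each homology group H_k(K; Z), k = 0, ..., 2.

H_0 ≅ Z,  H_1 ≅ Z ⊕ Z/2Z,  H_2 = 0.

Fix the vertex order 1 < 2 < 3 < 4 < 5 < 6 < 7 < 8 < 9 and write every simplex with vertices in increasing order. Then dim K = 2 and the simplices of K are:

  0-simplices (9): [1], [2], [3], [4], [5], [6], [7], [8], [9]
  1-simplices (27): (27 of them)
  2-simplices (18): [1,3,5], [1,3,7], [1,4,6], [1,4,8], [1,5,6], [1,7,8], [2,3,7], [2,3,8], [2,4,5], [2,4,8], [2,5,6], [2,6,7], [3,5,9], [3,8,9], [4,5,9], [4,6,9], [6,7,9], [7,8,9]

giving chain groups C_0 ≅ Z^9, C_1 ≅ Z^27, C_2 ≅ Z^18.

Boundary ∂_1: C_1 → C_0 maps an edge to its endpoints' difference, ∂[p,q] = q − p.
This gives a 9×27 integer matrix of rank 8; reducing to Smith normal form yields diagonal entries (1,1,1,1,1,1,1,1).

Boundary ∂_2: C_2 → C_1 acts by ∂[p,q,r] = [q,r] − [p,r] + [p,q]. For instance
  ∂[1,4,6] = [4,6] − [1,6] + [1,4],
  ∂[7,8,9] = [8,9] − [7,9] + [7,8].
This gives a 27×18 integer matrix of rank 18; reducing to Smith normal form yields diagonal entries (1,1,1,1,1,1,1,1,1,1,1,1,1,1,1,1,1,2).

Now H_k = ker ∂_k / im ∂_{k+1}, so:

  H_0: rank C_0 − rank ∂_1 = 9 − 8 = 1, and the invariant factors of ∂_1 are all 1, so H_0 = Z.
  H_1: rank ker ∂_1 − rank ∂_2 = (27 − 8) − 18 = 1, and ∂_2 has invariant factor 2 > 1, so H_1 = Z ⊕ Z/2Z.
  H_2: rank ker ∂_2 − rank ∂_3 = (18 − 18) − 0 = 0, and there is no ∂_3, so H_2 = 0.

As a check, the Euler characteristic is 9 − 27 + 18 = 0, which agrees with 1 − 1 + 0 = 0.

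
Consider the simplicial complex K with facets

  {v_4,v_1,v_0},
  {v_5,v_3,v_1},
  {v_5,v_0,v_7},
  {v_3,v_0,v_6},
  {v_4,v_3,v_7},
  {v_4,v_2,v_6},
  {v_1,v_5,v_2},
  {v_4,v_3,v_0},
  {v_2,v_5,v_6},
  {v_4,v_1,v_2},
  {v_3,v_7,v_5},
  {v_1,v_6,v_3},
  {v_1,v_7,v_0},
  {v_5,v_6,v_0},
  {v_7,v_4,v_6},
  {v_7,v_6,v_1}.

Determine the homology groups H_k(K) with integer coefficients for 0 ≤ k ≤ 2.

Take the total order v_0 < v_1 < v_2 < v_3 < v_4 < v_5 < v_6 < v_7 on the vertex set. Then K (dimension 2) consists of the simplices:

  0-simplices (8): [v_0], [v_1], [v_2], [v_3], [v_4], [v_5], [v_6], [v_7]
  1-simplices (24): (24 of them)
  2-simplices (16): (16 of them)

so the chain groups are C_0 ≅ Z^8, C_1 ≅ Z^24, C_2 ≅ Z^16.

Boundary ∂_1: C_1 → C_0 is given by ∂[p,q] = [q] − [p].
The 8×24 boundary matrix has rank 7 and Smith normal form diag(1,1,1,1,1,1,1).

Boundary ∂_2: C_2 → C_1 acts by ∂[p,q,r] = [q,r] − [p,r] + [p,q]. For instance
  ∂[v_0,v_5,v_6] = [v_5,v_6] − [v_0,v_6] + [v_0,v_5],
  ∂[v_1,v_3,v_5] = [v_3,v_5] − [v_1,v_5] + [v_1,v_3].
The resulting 24×16 matrix has rank 15, and its Smith normal form has invariant factors (1,1,1,1,1,1,1,1,1,1,1,1,1,1,1).

Now H_k = ker ∂_k / im ∂_{k+1}, so:

  H_0: rank C_0 − rank ∂_1 = 8 − 7 = 1, and the invariant factors of ∂_1 are all 1, so H_0 = Z.
  H_1: rank ker ∂_1 − rank ∂_2 = (24 − 7) − 15 = 2, and the invariant factors of ∂_2 are all 1, so H_1 = Z^2.
  H_2: rank ker ∂_2 − rank ∂_3 = (16 − 15) − 0 = 1, and there is no ∂_3, so H_2 = Z.

H_0 = Z,  H_1 = Z^2,  H_2 = Z.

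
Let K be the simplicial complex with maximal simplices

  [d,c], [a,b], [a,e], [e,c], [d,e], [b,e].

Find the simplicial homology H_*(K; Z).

H_0 = Z,  H_1 = Z^2.

Order the vertices as a < b < c < d < e. Listing each simplex with vertices in this order, K has dimension 1 with simplices:

  0-simplices (5): a, b, c, d, e
  1-simplices (6): ab, ae, be, cd, ce, de

so the chain groups are C_0 ≅ Z^5, C_1 ≅ Z^6.

The boundary map ∂_1: C_1 → C_0 sends each edge [p,q] (with p < q) to q − p. For instance
  ∂de = e − d.
This gives a 5×6 integer matrix of rank 4; reducing to Smith normal form yields diagonal entries (1,1,1,1).

From H_k ≅ ker(∂_k) / im(∂_{k+1}) we obtain:

  H_0: rank C_0 − rank ∂_1 = 5 − 4 = 1, and the invariant factors of ∂_1 are all 1, so H_0 ≅ Z.
  H_1: rank ker ∂_1 − rank ∂_2 = (6 − 4) − 0 = 2, and there is no ∂_2, so H_1 ≅ Z^2.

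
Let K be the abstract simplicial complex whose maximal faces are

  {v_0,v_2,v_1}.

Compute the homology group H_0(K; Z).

H_0 ≅ Z.

We work with the vertex ordering v_0 < v_1 < v_2. The simplices of K, each written with vertices in increasing order, are:

  0-simplices (3): [v_0], [v_1], [v_2]
  1-simplices (3): [v_0,v_1], [v_0,v_2], [v_1,v_2]
  2-simplices (1): [v_0,v_1,v_2]

giving chain groups C_0 ≅ Z^3, C_1 ≅ Z^3, C_2 ≅ Z^1.

Boundary ∂_1: C_1 → C_0 sends each edge [p,q] (with p < q) to q − p.
This gives a 3×3 integer matrix of rank 2; reducing to Smith normal form yields diagonal entries (1,1).

Boundary ∂_2: C_2 → C_1 sends each 2-simplex [p,q,r] to [q,r] − [p,r] + [p,q]. For instance
  ∂[v_0,v_1,v_2] = [v_1,v_2] − [v_0,v_2] + [v_0,v_1].
The 3×1 boundary matrix has rank 1 and Smith normal form diag(1).

Reading off H_k = ker ∂_k / im ∂_{k+1}:

  H_0: rank C_0 − rank ∂_1 = 3 − 2 = 1, and the invariant factors of ∂_1 are all 1, so H_0 = Z.

(K is a triangulation of the 2-simplex.)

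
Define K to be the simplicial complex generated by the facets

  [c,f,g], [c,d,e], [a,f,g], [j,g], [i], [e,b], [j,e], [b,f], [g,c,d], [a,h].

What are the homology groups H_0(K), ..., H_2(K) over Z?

Take the total order a < b < c < d < e < f < g < h < i < j on the vertex set. Then K (dimension 2) consists of the simplices:

  0-simplices (10): a, b, c, d, e, f, g, h, i, j
  1-simplices (14): af, ag, ah, be, bf, cd, ce, cf, cg, de, dg, ej, fg, gj
  2-simplices (4): afg, cde, cdg, cfg

Hence C_0 ≅ Z^10, C_1 ≅ Z^14, C_2 ≅ Z^4.

The boundary map ∂_1: C_1 → C_0 sends each edge [p,q] (with p < q) to q − p. For instance
  ∂dg = g − d.
As a 10×14 matrix over Z this has rank 8, with invariant factors (1,1,1,1,1,1,1,1).

∂_2: C_2 → C_1 acts by ∂[p,q,r] = [q,r] − [p,r] + [p,q]. For instance
  ∂afg = fg − ag + af,
  ∂cfg = fg − cg + cf.
This gives a 14×4 integer matrix of rank 4; reducing to Smith normal form yields diagonal entries (1,1,1,1).

From H_k ≅ ker(∂_k) / im(∂_{k+1}) we obtain:

  H_0: rank C_0 − rank ∂_1 = 10 − 8 = 2, and the invariant factors of ∂_1 are all 1, so H_0 ≅ Z^2.
  H_1: rank ker ∂_1 − rank ∂_2 = (14 − 8) − 4 = 2, and the invariant factors of ∂_2 are all 1, so H_1 ≅ Z^2.
  H_2: rank ker ∂_2 − rank ∂_3 = (4 − 4) − 0 = 0, and there is no ∂_3, so H_2 ≅ 0.

As a check, the Euler characteristic is 10 − 14 + 4 = 0, which agrees with 2 − 2 + 0 = 0.

H_0 ≅ Z^2,  H_1 ≅ Z^2,  H_2 = 0.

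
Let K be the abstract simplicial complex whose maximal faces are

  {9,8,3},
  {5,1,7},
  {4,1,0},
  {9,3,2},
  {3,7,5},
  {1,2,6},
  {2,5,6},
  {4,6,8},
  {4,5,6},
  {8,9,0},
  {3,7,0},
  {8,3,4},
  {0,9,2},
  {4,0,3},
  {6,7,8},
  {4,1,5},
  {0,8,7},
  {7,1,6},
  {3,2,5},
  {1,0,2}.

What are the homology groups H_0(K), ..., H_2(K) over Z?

H_0 ≅ Z,  H_1 ≅ Z × Z/2,  H_2 = 0.

We work with the vertex ordering 0 < 1 < 2 < 3 < 4 < 5 < 6 < 7 < 8 < 9. The simplices of K, each written with vertices in increasing order, are:

  0-simplices (10): [0], [1], [2], [3], [4], [5], [6], [7], [8], [9]
  1-simplices (30): (30 of them)
  2-simplices (20): (20 of them)

so the chain groups are C_0 ≅ Z^10, C_1 ≅ Z^30, C_2 ≅ Z^20.

Boundary ∂_1: C_1 → C_0 is given by ∂[p,q] = [q] − [p]. For instance
  ∂[7,8] = [8] − [7].
This gives a 10×30 integer matrix of rank 9; reducing to Smith normal form yields diagonal entries (1,1,1,1,1,1,1,1,1).

Boundary ∂_2: C_2 → C_1 acts by ∂[p,q,r] = [q,r] − [p,r] + [p,q]. For instance
  ∂[0,3,7] = [3,7] − [0,7] + [0,3],
  ∂[6,7,8] = [7,8] − [6,8] + [6,7].
This gives a 30×20 integer matrix of rank 20; reducing to Smith normal form yields diagonal entries (1,1,1,1,1,1,1,1,1,1,1,1,1,1,1,1,1,1,1,2).

Now H_k = ker ∂_k / im ∂_{k+1}, so:

  H_0: rank C_0 − rank ∂_1 = 10 − 9 = 1, and the invariant factors of ∂_1 are all 1, so H_0 = Z.
  H_1: rank ker ∂_1 − rank ∂_2 = (30 − 9) − 20 = 1, and ∂_2 has invariant factor 2 > 1, so H_1 = Z × Z/2.
  H_2: rank ker ∂_2 − rank ∂_3 = (20 − 20) − 0 = 0, and there is no ∂_3, so H_2 = 0.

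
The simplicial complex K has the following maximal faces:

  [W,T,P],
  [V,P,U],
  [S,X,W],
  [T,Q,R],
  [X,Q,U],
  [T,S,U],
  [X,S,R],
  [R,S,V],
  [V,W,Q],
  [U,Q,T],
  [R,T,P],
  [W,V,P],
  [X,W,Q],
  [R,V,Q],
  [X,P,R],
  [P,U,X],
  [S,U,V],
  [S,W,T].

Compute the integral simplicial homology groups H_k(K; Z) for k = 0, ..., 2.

H_0 = Z,  H_1 = Z^2,  H_2 = Z.

Fix the vertex order P < Q < R < S < T < U < V < W < X and write every simplex with vertices in increasing order. Then dim K = 2 and the simplices of K are:

  0-simplices (9): P, Q, R, S, T, U, V, W, X
  1-simplices (27): PR, PT, PU, PV, PW, PX, QR, QT, QU, QV, QW, QX, RS, RT, RV, RX, ST, SU, SV, SW, SX, TU, TW, UV, UX, VW, WX
  2-simplices (18): PRT, PRX, PTW, PUV, PUX, PVW, QRT, QRV, QTU, QUX, QVW, QWX, RSV, RSX, STU, STW, SUV, SWX

Hence C_0 ≅ Z^9, C_1 ≅ Z^27, C_2 ≅ Z^18.

Boundary ∂_1: C_1 → C_0 maps an edge to its endpoints' difference, ∂[p,q] = q − p.
As a 9×27 matrix over Z this has rank 8, with invariant factors (1,1,1,1,1,1,1,1).

Boundary ∂_2: C_2 → C_1 maps a triangle to the signed sum of its edges. For instance
  ∂PTW = TW − PW + PT,
  ∂PRX = RX − PX + PR.
The 27×18 boundary matrix has rank 17 and Smith normal form diag(1,1,1,1,1,1,1,1,1,1,1,1,1,1,1,1,1).

Now H_k = ker ∂_k / im ∂_{k+1}, so:

  H_0: rank C_0 − rank ∂_1 = 9 − 8 = 1, and the invariant factors of ∂_1 are all 1, so H_0 = Z.
  H_1: rank ker ∂_1 − rank ∂_2 = (27 − 8) − 17 = 2, and the invariant factors of ∂_2 are all 1, so H_1 = Z^2.
  H_2: rank ker ∂_2 − rank ∂_3 = (18 − 17) − 0 = 1, and there is no ∂_3, so H_2 = Z.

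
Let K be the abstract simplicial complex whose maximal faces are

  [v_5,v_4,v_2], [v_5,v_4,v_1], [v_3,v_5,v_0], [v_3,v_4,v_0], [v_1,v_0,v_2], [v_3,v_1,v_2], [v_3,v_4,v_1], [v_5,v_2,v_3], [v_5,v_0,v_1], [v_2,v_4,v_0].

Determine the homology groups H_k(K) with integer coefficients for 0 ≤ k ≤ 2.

Fix the vertex order v_0 < v_1 < v_2 < v_3 < v_4 < v_5 and write every simplex with vertices in increasing order. Then dim K = 2 and the simplices of K are:

  0-simplices (6): [v_0], [v_1], [v_2], [v_3], [v_4], [v_5]
  1-simplices (15): (15 of them)
  2-simplices (10): [v_0,v_1,v_2], [v_0,v_1,v_5], [v_0,v_2,v_4], [v_0,v_3,v_4], [v_0,v_3,v_5], [v_1,v_2,v_3], [v_1,v_3,v_4], [v_1,v_4,v_5], [v_2,v_3,v_5], [v_2,v_4,v_5]

so the chain groups are C_0 ≅ Z^6, C_1 ≅ Z^15, C_2 ≅ Z^10.

The boundary map ∂_1: C_1 → C_0 maps an edge to its endpoints' difference, ∂[p,q] = q − p.
As a 6×15 matrix over Z this has rank 5, with invariant factors (1,1,1,1,1).

Boundary ∂_2: C_2 → C_1 maps a triangle to the signed sum of its edges. For instance
  ∂[v_1,v_2,v_3] = [v_2,v_3] − [v_1,v_3] + [v_1,v_2],
  ∂[v_1,v_3,v_4] = [v_3,v_4] − [v_1,v_4] + [v_1,v_3].
As a 15×10 matrix over Z this has rank 10, with invariant factors (1,1,1,1,1,1,1,1,1,2).

Reading off H_k = ker ∂_k / im ∂_{k+1}:

  H_0: rank C_0 − rank ∂_1 = 6 − 5 = 1, and the invariant factors of ∂_1 are all 1, so H_0 = Z.
  H_1: rank ker ∂_1 − rank ∂_2 = (15 − 5) − 10 = 0, and ∂_2 has invariant factor 2 > 1, so H_1 = Z/2.
  H_2: rank ker ∂_2 − rank ∂_3 = (10 − 10) − 0 = 0, and there is no ∂_3, so H_2 = 0.

(K is a triangulation of the real projective plane RP^2.)

H_0 ≅ Z,  H_1 ≅ Z/2,  H_2 = 0.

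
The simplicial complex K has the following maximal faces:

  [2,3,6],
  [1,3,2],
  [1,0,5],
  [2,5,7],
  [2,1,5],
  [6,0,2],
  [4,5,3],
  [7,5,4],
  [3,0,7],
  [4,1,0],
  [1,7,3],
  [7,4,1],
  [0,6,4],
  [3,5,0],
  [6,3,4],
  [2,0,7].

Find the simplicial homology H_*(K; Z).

H_0 = Z,  H_1 = Z^2,  H_2 = Z.

Fix the vertex order 0 < 1 < 2 < 3 < 4 < 5 < 6 < 7 and write every simplex with vertices in increasing order. Then dim K = 2 and the simplices of K are:

  0-simplices (8): [0], [1], [2], [3], [4], [5], [6], [7]
  1-simplices (24): (24 of them)
  2-simplices (16): [0,1,4], [0,1,5], [0,2,6], [0,2,7], [0,3,5], [0,3,7], [0,4,6], [1,2,3], [1,2,5], [1,3,7], [1,4,7], [2,3,6], [2,5,7], [3,4,5], [3,4,6], [4,5,7]

giving chain groups C_0 ≅ Z^8, C_1 ≅ Z^24, C_2 ≅ Z^16.

The boundary map ∂_1: C_1 → C_0 is given by ∂[p,q] = [q] − [p]. For instance
  ∂[0,3] = [3] − [0].
The resulting 8×24 matrix has rank 7, and its Smith normal form has invariant factors (1,1,1,1,1,1,1).

The boundary map ∂_2: C_2 → C_1 acts by ∂[p,q,r] = [q,r] − [p,r] + [p,q]. For instance
  ∂[2,3,6] = [3,6] − [2,6] + [2,3],
  ∂[1,4,7] = [4,7] − [1,7] + [1,4].
As a 24×16 matrix over Z this has rank 15, with invariant factors (1,1,1,1,1,1,1,1,1,1,1,1,1,1,1).

Now H_k = ker ∂_k / im ∂_{k+1}, so:

  H_0: rank C_0 − rank ∂_1 = 8 − 7 = 1, and the invariant factors of ∂_1 are all 1, so H_0 ≅ Z.
  H_1: rank ker ∂_1 − rank ∂_2 = (24 − 7) − 15 = 2, and the invariant factors of ∂_2 are all 1, so H_1 ≅ Z^2.
  H_2: rank ker ∂_2 − rank ∂_3 = (16 − 15) − 0 = 1, and there is no ∂_3, so H_2 ≅ Z.

As a check, the Euler characteristic is 8 − 24 + 16 = 0, which agrees with 1 − 2 + 1 = 0.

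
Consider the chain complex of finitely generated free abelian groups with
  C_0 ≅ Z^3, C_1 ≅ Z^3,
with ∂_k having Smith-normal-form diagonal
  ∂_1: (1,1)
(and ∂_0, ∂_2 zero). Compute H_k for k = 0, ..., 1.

H_0 ≅ Z,  H_1 ≅ Z.

H_0: b_0 = 3 − 0 − 2 = 1; torsion from ∂_1 factors > 1: none. So H_0 ≅ Z.
H_1: b_1 = 3 − 2 − 0 = 1; torsion from ∂_2 factors > 1: none. So H_1 ≅ Z.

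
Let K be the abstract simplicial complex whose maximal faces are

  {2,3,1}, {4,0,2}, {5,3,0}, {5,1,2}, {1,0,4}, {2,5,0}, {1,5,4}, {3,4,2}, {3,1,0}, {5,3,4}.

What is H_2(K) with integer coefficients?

Order the vertices as 0 < 1 < 2 < 3 < 4 < 5. Listing each simplex with vertices in this order, K has dimension 2 with simplices:

  0-simplices (6): [0], [1], [2], [3], [4], [5]
  1-simplices (15): [0,1], [0,2], [0,3], [0,4], [0,5], [1,2], [1,3], [1,4], [1,5], [2,3], [2,4], [2,5], [3,4], [3,5], [4,5]
  2-simplices (10): [0,1,3], [0,1,4], [0,2,4], [0,2,5], [0,3,5], [1,2,3], [1,2,5], [1,4,5], [2,3,4], [3,4,5]

so the chain groups are C_0 ≅ Z^6, C_1 ≅ Z^15, C_2 ≅ Z^10.

∂_1: C_1 → C_0 sends each edge [p,q] (with p < q) to q − p. For instance
  ∂[3,5] = [5] − [3].
The 6×15 boundary matrix has rank 5 and Smith normal form diag(1,1,1,1,1).

Boundary ∂_2: C_2 → C_1 sends each 2-simplex [p,q,r] to [q,r] − [p,r] + [p,q]. For instance
  ∂[0,1,3] = [1,3] − [0,3] + [0,1],
  ∂[1,4,5] = [4,5] − [1,5] + [1,4].
The resulting 15×10 matrix has rank 10, and its Smith normal form has invariant factors (1,1,1,1,1,1,1,1,1,2).

Now H_k = ker ∂_k / im ∂_{k+1}, so:

  H_2: rank ker ∂_2 − rank ∂_3 = (10 − 10) − 0 = 0, and there is no ∂_3, so H_2 ≅ 0.

(K is a triangulation of the real projective plane RP^2.)

H_2 ≅ 0.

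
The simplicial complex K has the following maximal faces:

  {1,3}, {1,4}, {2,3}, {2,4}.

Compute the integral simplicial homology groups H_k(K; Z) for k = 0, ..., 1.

K has 4 vertices, 4 edges.
rank ∂_0 = 0, rank ∂_1 = 3 ⇒ b_0 = 4 − 0 − 3 = 1; all invariant factors of ∂_1 are 1 so no torsion. So H_0 = Z.
rank ∂_1 = 3, rank ∂_2 = 0 ⇒ b_1 = 4 − 3 − 0 = 1. So H_1 = Z.

H_0 ≅ Z,  H_1 ≅ Z.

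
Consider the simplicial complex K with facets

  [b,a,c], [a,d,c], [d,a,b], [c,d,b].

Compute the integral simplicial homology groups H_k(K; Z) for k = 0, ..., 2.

H_0 = Z,  H_1 = 0,  H_2 = Z.

Order the vertices as a < b < c < d. Listing each simplex with vertices in this order, K has dimension 2 with simplices:

  0-simplices (4): a, b, c, d
  1-simplices (6): ab, ac, ad, bc, bd, cd
  2-simplices (4): abc, abd, acd, bcd

so the chain groups are C_0 ≅ Z^4, C_1 ≅ Z^6, C_2 ≅ Z^4.

Boundary ∂_1: C_1 → C_0 sends each edge [p,q] (with p < q) to q − p. For instance
  ∂ad = d − a.
The resulting 4×6 matrix has rank 3, and its Smith normal form has invariant factors (1,1,1).

The boundary map ∂_2: C_2 → C_1 maps a triangle to the signed sum of its edges. For instance
  ∂bcd = cd − bd + bc,
  ∂abd = bd − ad + ab.
This gives a 6×4 integer matrix of rank 3; reducing to Smith normal form yields diagonal entries (1,1,1).

Computing H_k = (kernel of ∂_k) / (image of ∂_{k+1}):

  H_0: rank C_0 − rank ∂_1 = 4 − 3 = 1, and the invariant factors of ∂_1 are all 1, so H_0 = Z.
  H_1: rank ker ∂_1 − rank ∂_2 = (6 − 3) − 3 = 0, and the invariant factors of ∂_2 are all 1, so H_1 = 0.
  H_2: rank ker ∂_2 − rank ∂_3 = (4 − 3) − 0 = 1, and there is no ∂_3, so H_2 = Z.

As a check, the Euler characteristic is 4 − 6 + 4 = 2, which agrees with 1 − 0 + 1 = 2.
(K is a triangulation of the 2-sphere S^2.)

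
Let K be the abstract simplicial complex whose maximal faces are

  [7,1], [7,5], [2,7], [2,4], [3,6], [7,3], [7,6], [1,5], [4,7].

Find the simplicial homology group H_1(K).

H_1 ≅ Z^3.

K has 7 vertices, 9 edges.
rank ∂_1 = 6, rank ∂_2 = 0 ⇒ b_1 = 9 − 6 − 0 = 3. So H_1 ≅ Z^3.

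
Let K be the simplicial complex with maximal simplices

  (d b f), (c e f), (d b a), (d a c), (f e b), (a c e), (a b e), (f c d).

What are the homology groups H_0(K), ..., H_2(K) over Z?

H_0 = Z,  H_1 = 0,  H_2 = Z.

Order the vertices as a < b < c < d < e < f. Listing each simplex with vertices in this order, K has dimension 2 with simplices:

  0-simplices (6): a, b, c, d, e, f
  1-simplices (12): ab, ac, ad, ae, bd, be, bf, cd, ce, cf, df, ef
  2-simplices (8): abd, abe, acd, ace, bdf, bef, cdf, cef

so the chain groups are C_0 ≅ Z^6, C_1 ≅ Z^12, C_2 ≅ Z^8.

∂_1: C_1 → C_0 sends each edge [p,q] (with p < q) to q − p. For instance
  ∂ae = e − a.
The resulting 6×12 matrix has rank 5, and its Smith normal form has invariant factors (1,1,1,1,1).

The boundary map ∂_2: C_2 → C_1 acts by ∂[p,q,r] = [q,r] − [p,r] + [p,q]. For instance
  ∂bdf = df − bf + bd,
  ∂bef = ef − bf + be.
As a 12×8 matrix over Z this has rank 7, with invariant factors (1,1,1,1,1,1,1).

Now H_k = ker ∂_k / im ∂_{k+1}, so:

  H_0: rank C_0 − rank ∂_1 = 6 − 5 = 1, and the invariant factors of ∂_1 are all 1, so H_0 = Z.
  H_1: rank ker ∂_1 − rank ∂_2 = (12 − 5) − 7 = 0, and the invariant factors of ∂_2 are all 1, so H_1 = 0.
  H_2: rank ker ∂_2 − rank ∂_3 = (8 − 7) − 0 = 1, and there is no ∂_3, so H_2 = Z.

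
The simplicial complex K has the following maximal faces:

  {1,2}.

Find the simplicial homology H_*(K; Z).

Fix the vertex order 1 < 2 and write every simplex with vertices in increasing order. Then dim K = 1 and the simplices of K are:

  0-simplices (2): [1], [2]
  1-simplices (1): [1,2]

giving chain groups C_0 ≅ Z^2, C_1 ≅ Z^1.

The boundary map ∂_1: C_1 → C_0 is given by ∂[p,q] = [q] − [p]. For instance
  ∂[1,2] = [2] − [1].
This gives a 2×1 integer matrix of rank 1; reducing to Smith normal form yields diagonal entries (1).

Reading off H_k = ker ∂_k / im ∂_{k+1}:

  H_0: rank C_0 − rank ∂_1 = 2 − 1 = 1, and the invariant factors of ∂_1 are all 1, so H_0 ≅ Z.
  H_1: rank ker ∂_1 − rank ∂_2 = (1 − 1) − 0 = 0, and there is no ∂_2, so H_1 ≅ 0.

H_0 = Z,  H_1 = 0.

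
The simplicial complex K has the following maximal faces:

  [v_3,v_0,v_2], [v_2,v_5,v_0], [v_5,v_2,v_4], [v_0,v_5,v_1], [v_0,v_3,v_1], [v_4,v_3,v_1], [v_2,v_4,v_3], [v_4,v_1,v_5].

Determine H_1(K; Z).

H_1 = 0.

Take the total order v_0 < v_1 < v_2 < v_3 < v_4 < v_5 on the vertex set. Then K (dimension 2) consists of the simplices:

  0-simplices (6): [v_0], [v_1], [v_2], [v_3], [v_4], [v_5]
  1-simplices (12): [v_0,v_1], [v_0,v_2], [v_0,v_3], [v_0,v_5], [v_1,v_3], [v_1,v_4], [v_1,v_5], [v_2,v_3], [v_2,v_4], [v_2,v_5], [v_3,v_4], [v_4,v_5]
  2-simplices (8): [v_0,v_1,v_3], [v_0,v_1,v_5], [v_0,v_2,v_3], [v_0,v_2,v_5], [v_1,v_3,v_4], [v_1,v_4,v_5], [v_2,v_3,v_4], [v_2,v_4,v_5]

giving chain groups C_0 ≅ Z^6, C_1 ≅ Z^12, C_2 ≅ Z^8.

∂_1: C_1 → C_0 is given by ∂[p,q] = [q] − [p].
The 6×12 boundary matrix has rank 5 and Smith normal form diag(1,1,1,1,1).

∂_2: C_2 → C_1 sends each 2-simplex [p,q,r] to [q,r] − [p,r] + [p,q]. For instance
  ∂[v_1,v_3,v_4] = [v_3,v_4] − [v_1,v_4] + [v_1,v_3],
  ∂[v_0,v_2,v_3] = [v_2,v_3] − [v_0,v_3] + [v_0,v_2].
As a 12×8 matrix over Z this has rank 7, with invariant factors (1,1,1,1,1,1,1).

Now H_k = ker ∂_k / im ∂_{k+1}, so:

  H_1: rank ker ∂_1 − rank ∂_2 = (12 − 5) − 7 = 0, and the invariant factors of ∂_2 are all 1, so H_1 = 0.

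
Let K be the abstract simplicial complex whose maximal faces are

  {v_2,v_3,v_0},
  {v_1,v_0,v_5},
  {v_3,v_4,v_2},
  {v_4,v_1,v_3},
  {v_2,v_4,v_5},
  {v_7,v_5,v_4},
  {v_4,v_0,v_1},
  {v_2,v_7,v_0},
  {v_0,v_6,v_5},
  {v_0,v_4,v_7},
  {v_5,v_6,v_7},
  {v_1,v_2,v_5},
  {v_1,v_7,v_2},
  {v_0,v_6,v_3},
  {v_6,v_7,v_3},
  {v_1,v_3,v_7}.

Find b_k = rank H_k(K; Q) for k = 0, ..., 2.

Take the total order v_0 < v_1 < v_2 < v_3 < v_4 < v_5 < v_6 < v_7 on the vertex set. Then K (dimension 2) consists of the simplices:

  0-simplices (8): [v_0], [v_1], [v_2], [v_3], [v_4], [v_5], [v_6], [v_7]
  1-simplices (24): (24 of them)
  2-simplices (16): (16 of them)

giving chain groups C_0 ≅ Z^8, C_1 ≅ Z^24, C_2 ≅ Z^16.

∂_1: C_1 → C_0 sends each edge [p,q] (with p < q) to q − p. For instance
  ∂[v_0,v_1] = [v_1] − [v_0].
As a 8×24 matrix over Z this has rank 7, with invariant factors (1,1,1,1,1,1,1).

The boundary map ∂_2: C_2 → C_1 sends each 2-simplex [p,q,r] to [q,r] − [p,r] + [p,q]. For instance
  ∂[v_0,v_3,v_6] = [v_3,v_6] − [v_0,v_6] + [v_0,v_3],
  ∂[v_1,v_2,v_7] = [v_2,v_7] − [v_1,v_7] + [v_1,v_2].
This gives a 24×16 integer matrix of rank 15; reducing to Smith normal form yields diagonal entries (1,1,1,1,1,1,1,1,1,1,1,1,1,1,1).

Computing H_k = (kernel of ∂_k) / (image of ∂_{k+1}):

  H_0: rank C_0 − rank ∂_1 = 8 − 7 = 1, and the invariant factors of ∂_1 are all 1, so H_0 = Z.
  H_1: rank ker ∂_1 − rank ∂_2 = (24 − 7) − 15 = 2, and the invariant factors of ∂_2 are all 1, so H_1 = Z^2.
  H_2: rank ker ∂_2 − rank ∂_3 = (16 − 15) − 0 = 1, and there is no ∂_3, so H_2 = Z.

(K is a triangulation of the torus T^2.)

Hence the Betti numbers are b_0 = 1, b_1 = 2, b_2 = 1.

b_0 = 1, b_1 = 2, b_2 = 1.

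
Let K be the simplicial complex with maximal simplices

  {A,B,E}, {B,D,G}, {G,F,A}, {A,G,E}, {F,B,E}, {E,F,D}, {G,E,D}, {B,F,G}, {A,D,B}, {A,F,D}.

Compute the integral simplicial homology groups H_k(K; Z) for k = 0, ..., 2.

H_0 = Z,  H_1 = Z/2Z,  H_2 = 0.

Fix the vertex order A < B < D < E < F < G and write every simplex with vertices in increasing order. Then dim K = 2 and the simplices of K are:

  0-simplices (6): A, B, D, E, F, G
  1-simplices (15): AB, AD, AE, AF, AG, BD, BE, BF, BG, DE, DF, DG, EF, EG, FG
  2-simplices (10): ABD, ABE, ADF, AEG, AFG, BDG, BEF, BFG, DEF, DEG

Hence C_0 ≅ Z^6, C_1 ≅ Z^15, C_2 ≅ Z^10.

Boundary ∂_1: C_1 → C_0 sends each edge [p,q] (with p < q) to q − p. For instance
  ∂BE = E − B.
This gives a 6×15 integer matrix of rank 5; reducing to Smith normal form yields diagonal entries (1,1,1,1,1).

The boundary map ∂_2: C_2 → C_1 maps a triangle to the signed sum of its edges. For instance
  ∂DEF = EF − DF + DE,
  ∂BDG = DG − BG + BD.
The resulting 15×10 matrix has rank 10, and its Smith normal form has invariant factors (1,1,1,1,1,1,1,1,1,2).

Reading off H_k = ker ∂_k / im ∂_{k+1}:

  H_0: rank C_0 − rank ∂_1 = 6 − 5 = 1, and the invariant factors of ∂_1 are all 1, so H_0 = Z.
  H_1: rank ker ∂_1 − rank ∂_2 = (15 − 5) − 10 = 0, and ∂_2 has invariant factor 2 > 1, so H_1 = Z/2Z.
  H_2: rank ker ∂_2 − rank ∂_3 = (10 − 10) − 0 = 0, and there is no ∂_3, so H_2 = 0.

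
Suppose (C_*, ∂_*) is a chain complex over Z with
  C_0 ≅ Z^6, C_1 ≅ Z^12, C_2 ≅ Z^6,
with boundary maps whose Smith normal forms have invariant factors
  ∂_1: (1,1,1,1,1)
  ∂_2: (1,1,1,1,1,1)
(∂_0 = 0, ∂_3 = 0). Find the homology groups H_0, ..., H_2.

H_0 ≅ Z,  H_1 ≅ Z,  H_2 = 0.

H_0: b_0 = 6 − 0 − 5 = 1; torsion from ∂_1 factors > 1: none. So H_0 ≅ Z.
H_1: b_1 = 12 − 5 − 6 = 1; torsion from ∂_2 factors > 1: none. So H_1 ≅ Z.
H_2: b_2 = 6 − 6 − 0 = 0; torsion from ∂_3 factors > 1: none. So H_2 ≅ 0.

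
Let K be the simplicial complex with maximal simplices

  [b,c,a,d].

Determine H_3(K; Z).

Fix the vertex order a < b < c < d and write every simplex with vertices in increasing order. Then dim K = 3 and the simplices of K are:

  0-simplices (4): a, b, c, d
  1-simplices (6): ab, ac, ad, bc, bd, cd
  2-simplices (4): abc, abd, acd, bcd
  3-simplices (1): abcd

giving chain groups C_0 ≅ Z^4, C_1 ≅ Z^6, C_2 ≅ Z^4, C_3 ≅ Z^1.

∂_1: C_1 → C_0 sends each edge [p,q] (with p < q) to q − p.
This gives a 4×6 integer matrix of rank 3; reducing to Smith normal form yields diagonal entries (1,1,1).

∂_2: C_2 → C_1 acts by ∂[p,q,r] = [q,r] − [p,r] + [p,q]. For instance
  ∂abc = bc − ac + ab,
  ∂bcd = cd − bd + bc.
This gives a 6×4 integer matrix of rank 3; reducing to Smith normal form yields diagonal entries (1,1,1).

Boundary ∂_3: C_3 → C_2 sends each 3-simplex σ to the alternating sum Σ_i (−1)^i (σ with its i-th vertex removed). For instance
  ∂abcd = bcd − acd + abd − abc.
The 4×1 boundary matrix has rank 1 and Smith normal form diag(1).

Reading off H_k = ker ∂_k / im ∂_{k+1}:

  H_3: rank ker ∂_3 − rank ∂_4 = (1 − 1) − 0 = 0, and there is no ∂_4, so H_3 ≅ 0.

(K is a triangulation of the 3-simplex.)

H_3 ≅ 0.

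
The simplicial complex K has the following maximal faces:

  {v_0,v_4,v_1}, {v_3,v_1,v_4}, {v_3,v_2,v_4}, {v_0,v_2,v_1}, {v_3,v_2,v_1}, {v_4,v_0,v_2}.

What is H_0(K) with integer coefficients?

Order the vertices as v_0 < v_1 < v_2 < v_3 < v_4. Listing each simplex with vertices in this order, K has dimension 2 with simplices:

  0-simplices (5): [v_0], [v_1], [v_2], [v_3], [v_4]
  1-simplices (9): [v_0,v_1], [v_0,v_2], [v_0,v_4], [v_1,v_2], [v_1,v_3], [v_1,v_4], [v_2,v_3], [v_2,v_4], [v_3,v_4]
  2-simplices (6): [v_0,v_1,v_2], [v_0,v_1,v_4], [v_0,v_2,v_4], [v_1,v_2,v_3], [v_1,v_3,v_4], [v_2,v_3,v_4]

so the chain groups are C_0 ≅ Z^5, C_1 ≅ Z^9, C_2 ≅ Z^6.

∂_1: C_1 → C_0 maps an edge to its endpoints' difference, ∂[p,q] = q − p.
The resulting 5×9 matrix has rank 4, and its Smith normal form has invariant factors (1,1,1,1).

The boundary map ∂_2: C_2 → C_1 sends each 2-simplex [p,q,r] to [q,r] − [p,r] + [p,q]. For instance
  ∂[v_1,v_2,v_3] = [v_2,v_3] − [v_1,v_3] + [v_1,v_2],
  ∂[v_1,v_3,v_4] = [v_3,v_4] − [v_1,v_4] + [v_1,v_3].
As a 9×6 matrix over Z this has rank 5, with invariant factors (1,1,1,1,1).

From H_k ≅ ker(∂_k) / im(∂_{k+1}) we obtain:

  H_0: rank C_0 − rank ∂_1 = 5 − 4 = 1, and the invariant factors of ∂_1 are all 1, so H_0 = Z.

H_0 ≅ Z.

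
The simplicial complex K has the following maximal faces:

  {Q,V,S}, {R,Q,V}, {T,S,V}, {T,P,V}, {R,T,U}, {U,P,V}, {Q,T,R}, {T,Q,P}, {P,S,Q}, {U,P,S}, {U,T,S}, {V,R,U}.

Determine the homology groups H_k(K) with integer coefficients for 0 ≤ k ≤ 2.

We work with the vertex ordering P < Q < R < S < T < U < V. The simplices of K, each written with vertices in increasing order, are:

  0-simplices (7): P, Q, R, S, T, U, V
  1-simplices (18): PQ, PS, PT, PU, PV, QR, QS, QT, QV, RT, RU, RV, ST, SU, SV, TU, TV, UV
  2-simplices (12): PQS, PQT, PSU, PTV, PUV, QRT, QRV, QSV, RTU, RUV, STU, STV

Hence C_0 ≅ Z^7, C_1 ≅ Z^18, C_2 ≅ Z^12.

∂_1: C_1 → C_0 sends each edge [p,q] (with p < q) to q − p. For instance
  ∂PV = V − P.
The 7×18 boundary matrix has rank 6 and Smith normal form diag(1,1,1,1,1,1).

The boundary map ∂_2: C_2 → C_1 acts by ∂[p,q,r] = [q,r] − [p,r] + [p,q]. For instance
  ∂RTU = TU − RU + RT,
  ∂QRT = RT − QT + QR.
As a 18×12 matrix over Z this has rank 12, with invariant factors (1,1,1,1,1,1,1,1,1,1,1,2).

Reading off H_k = ker ∂_k / im ∂_{k+1}:

  H_0: rank C_0 − rank ∂_1 = 7 − 6 = 1, and the invariant factors of ∂_1 are all 1, so H_0 ≅ Z.
  H_1: rank ker ∂_1 − rank ∂_2 = (18 − 6) − 12 = 0, and ∂_2 has invariant factor 2 > 1, so H_1 ≅ Z/2.
  H_2: rank ker ∂_2 − rank ∂_3 = (12 − 12) − 0 = 0, and there is no ∂_3, so H_2 ≅ 0.

H_0 = Z,  H_1 = Z/2,  H_2 = 0.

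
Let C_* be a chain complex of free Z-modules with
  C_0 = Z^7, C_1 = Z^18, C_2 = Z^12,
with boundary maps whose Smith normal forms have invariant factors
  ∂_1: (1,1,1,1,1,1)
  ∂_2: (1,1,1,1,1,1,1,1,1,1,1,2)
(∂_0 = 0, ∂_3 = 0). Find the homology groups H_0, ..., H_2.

H_0 ≅ Z,  H_1 ≅ Z_2,  H_2 = 0.

H_0: b_0 = 7 − 0 − 6 = 1; torsion from ∂_1 factors > 1: none. So H_0 ≅ Z.
H_1: b_1 = 18 − 6 − 12 = 0; torsion from ∂_2 factors > 1: [2]. So H_1 ≅ Z_2.
H_2: b_2 = 12 − 12 − 0 = 0; torsion from ∂_3 factors > 1: none. So H_2 ≅ 0.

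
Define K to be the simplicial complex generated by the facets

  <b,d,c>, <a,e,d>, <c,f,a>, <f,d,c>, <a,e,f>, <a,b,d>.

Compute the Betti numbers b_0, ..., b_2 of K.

b_0 = 1, b_1 = 1, b_2 = 0.

Order the vertices as a < b < c < d < e < f. Listing each simplex with vertices in this order, K has dimension 2 with simplices:

  0-simplices (6): a, b, c, d, e, f
  1-simplices (12): ab, ac, ad, ae, af, bc, bd, cd, cf, de, df, ef
  2-simplices (6): abd, acf, ade, aef, bcd, cdf

giving chain groups C_0 ≅ Z^6, C_1 ≅ Z^12, C_2 ≅ Z^6.

The boundary map ∂_1: C_1 → C_0 maps an edge to its endpoints' difference, ∂[p,q] = q − p. For instance
  ∂ad = d − a.
As a 6×12 matrix over Z this has rank 5, with invariant factors (1,1,1,1,1).

Boundary ∂_2: C_2 → C_1 sends each 2-simplex [p,q,r] to [q,r] − [p,r] + [p,q]. For instance
  ∂cdf = df − cf + cd,
  ∂acf = cf − af + ac.
The resulting 12×6 matrix has rank 6, and its Smith normal form has invariant factors (1,1,1,1,1,1).

From H_k ≅ ker(∂_k) / im(∂_{k+1}) we obtain:

  H_0: rank C_0 − rank ∂_1 = 6 − 5 = 1, and the invariant factors of ∂_1 are all 1, so H_0 ≅ Z.
  H_1: rank ker ∂_1 − rank ∂_2 = (12 − 5) − 6 = 1, and the invariant factors of ∂_2 are all 1, so H_1 ≅ Z.
  H_2: rank ker ∂_2 − rank ∂_3 = (6 − 6) − 0 = 0, and there is no ∂_3, so H_2 ≅ 0.

Hence the Betti numbers are b_0 = 1, b_1 = 1, b_2 = 0.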